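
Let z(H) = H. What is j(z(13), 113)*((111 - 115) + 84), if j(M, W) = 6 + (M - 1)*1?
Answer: 1440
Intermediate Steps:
j(M, W) = 5 + M (j(M, W) = 6 + (-1 + M)*1 = 6 + (-1 + M) = 5 + M)
j(z(13), 113)*((111 - 115) + 84) = (5 + 13)*((111 - 115) + 84) = 18*(-4 + 84) = 18*80 = 1440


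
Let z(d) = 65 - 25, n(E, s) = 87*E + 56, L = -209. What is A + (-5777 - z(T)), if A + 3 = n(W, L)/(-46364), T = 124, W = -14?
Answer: -134918659/23182 ≈ -5820.0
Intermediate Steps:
n(E, s) = 56 + 87*E
z(d) = 40
A = -68965/23182 (A = -3 + (56 + 87*(-14))/(-46364) = -3 + (56 - 1218)*(-1/46364) = -3 - 1162*(-1/46364) = -3 + 581/23182 = -68965/23182 ≈ -2.9749)
A + (-5777 - z(T)) = -68965/23182 + (-5777 - 1*40) = -68965/23182 + (-5777 - 40) = -68965/23182 - 5817 = -134918659/23182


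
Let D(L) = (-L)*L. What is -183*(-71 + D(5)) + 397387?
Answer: 414955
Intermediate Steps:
D(L) = -L²
-183*(-71 + D(5)) + 397387 = -183*(-71 - 1*5²) + 397387 = -183*(-71 - 1*25) + 397387 = -183*(-71 - 25) + 397387 = -183*(-96) + 397387 = 17568 + 397387 = 414955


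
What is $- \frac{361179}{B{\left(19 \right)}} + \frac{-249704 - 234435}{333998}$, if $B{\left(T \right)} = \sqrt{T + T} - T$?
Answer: $\frac{120624833279}{5677966} + \frac{361179 \sqrt{38}}{323} \approx 28137.0$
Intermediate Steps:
$B{\left(T \right)} = - T + \sqrt{2} \sqrt{T}$ ($B{\left(T \right)} = \sqrt{2 T} - T = \sqrt{2} \sqrt{T} - T = - T + \sqrt{2} \sqrt{T}$)
$- \frac{361179}{B{\left(19 \right)}} + \frac{-249704 - 234435}{333998} = - \frac{361179}{\left(-1\right) 19 + \sqrt{2} \sqrt{19}} + \frac{-249704 - 234435}{333998} = - \frac{361179}{-19 + \sqrt{38}} - \frac{484139}{333998} = - \frac{484139}{333998} - \frac{361179}{-19 + \sqrt{38}}$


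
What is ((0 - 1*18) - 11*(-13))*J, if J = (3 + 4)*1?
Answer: 875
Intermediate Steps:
J = 7 (J = 7*1 = 7)
((0 - 1*18) - 11*(-13))*J = ((0 - 1*18) - 11*(-13))*7 = ((0 - 18) + 143)*7 = (-18 + 143)*7 = 125*7 = 875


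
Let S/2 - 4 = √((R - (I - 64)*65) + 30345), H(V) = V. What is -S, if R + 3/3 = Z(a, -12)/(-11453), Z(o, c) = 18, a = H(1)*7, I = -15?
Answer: -8 - 2*√4653823117957/11453 ≈ -384.72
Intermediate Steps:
a = 7 (a = 1*7 = 7)
R = -11471/11453 (R = -1 + 18/(-11453) = -1 + 18*(-1/11453) = -1 - 18/11453 = -11471/11453 ≈ -1.0016)
S = 8 + 2*√4653823117957/11453 (S = 8 + 2*√((-11471/11453 - (-15 - 64)*65) + 30345) = 8 + 2*√((-11471/11453 - (-79)*65) + 30345) = 8 + 2*√((-11471/11453 - 1*(-5135)) + 30345) = 8 + 2*√((-11471/11453 + 5135) + 30345) = 8 + 2*√(58799684/11453 + 30345) = 8 + 2*√(406340969/11453) = 8 + 2*(√4653823117957/11453) = 8 + 2*√4653823117957/11453 ≈ 384.72)
-S = -(8 + 2*√4653823117957/11453) = -8 - 2*√4653823117957/11453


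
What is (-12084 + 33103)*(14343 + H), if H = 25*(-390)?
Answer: 96540267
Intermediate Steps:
H = -9750
(-12084 + 33103)*(14343 + H) = (-12084 + 33103)*(14343 - 9750) = 21019*4593 = 96540267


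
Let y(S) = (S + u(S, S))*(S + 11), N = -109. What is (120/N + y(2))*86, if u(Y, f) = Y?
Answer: 477128/109 ≈ 4377.3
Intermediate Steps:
y(S) = 2*S*(11 + S) (y(S) = (S + S)*(S + 11) = (2*S)*(11 + S) = 2*S*(11 + S))
(120/N + y(2))*86 = (120/(-109) + 2*2*(11 + 2))*86 = (120*(-1/109) + 2*2*13)*86 = (-120/109 + 52)*86 = (5548/109)*86 = 477128/109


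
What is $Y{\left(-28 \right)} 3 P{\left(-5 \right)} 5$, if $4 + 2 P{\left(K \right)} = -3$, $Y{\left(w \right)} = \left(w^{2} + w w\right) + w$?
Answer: $-80850$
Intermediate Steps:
$Y{\left(w \right)} = w + 2 w^{2}$ ($Y{\left(w \right)} = \left(w^{2} + w^{2}\right) + w = 2 w^{2} + w = w + 2 w^{2}$)
$P{\left(K \right)} = - \frac{7}{2}$ ($P{\left(K \right)} = -2 + \frac{1}{2} \left(-3\right) = -2 - \frac{3}{2} = - \frac{7}{2}$)
$Y{\left(-28 \right)} 3 P{\left(-5 \right)} 5 = - 28 \left(1 + 2 \left(-28\right)\right) 3 \left(- \frac{7}{2}\right) 5 = - 28 \left(1 - 56\right) \left(\left(- \frac{21}{2}\right) 5\right) = \left(-28\right) \left(-55\right) \left(- \frac{105}{2}\right) = 1540 \left(- \frac{105}{2}\right) = -80850$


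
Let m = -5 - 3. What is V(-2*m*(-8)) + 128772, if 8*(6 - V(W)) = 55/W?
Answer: 131868727/1024 ≈ 1.2878e+5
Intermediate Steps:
m = -8
V(W) = 6 - 55/(8*W)
V(-2*m*(-8)) + 128772 = (6 - 55/(8*(-2*(-8)*(-8)))) + 128772 = (6 - 55/(8*(16*(-8)))) + 128772 = (6 - 55/8/(-128)) + 128772 = (6 - 55/8*(-1/128)) + 128772 = (6 + 55/1024) + 128772 = 6199/1024 + 128772 = 131868727/1024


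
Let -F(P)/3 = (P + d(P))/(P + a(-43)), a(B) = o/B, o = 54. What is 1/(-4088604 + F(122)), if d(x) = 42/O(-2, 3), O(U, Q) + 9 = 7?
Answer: -5192/21228044997 ≈ -2.4458e-7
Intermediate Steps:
a(B) = 54/B
O(U, Q) = -2 (O(U, Q) = -9 + 7 = -2)
d(x) = -21 (d(x) = 42/(-2) = 42*(-1/2) = -21)
F(P) = -3*(-21 + P)/(-54/43 + P) (F(P) = -3*(P - 21)/(P + 54/(-43)) = -3*(-21 + P)/(P + 54*(-1/43)) = -3*(-21 + P)/(P - 54/43) = -3*(-21 + P)/(-54/43 + P))
1/(-4088604 + F(122)) = 1/(-4088604 + 129*(21 - 1*122)/(-54 + 43*122)) = 1/(-4088604 + 129*(21 - 122)/(-54 + 5246)) = 1/(-4088604 + 129*(-101)/5192) = 1/(-4088604 + 129*(1/5192)*(-101)) = 1/(-4088604 - 13029/5192) = 1/(-21228044997/5192) = -5192/21228044997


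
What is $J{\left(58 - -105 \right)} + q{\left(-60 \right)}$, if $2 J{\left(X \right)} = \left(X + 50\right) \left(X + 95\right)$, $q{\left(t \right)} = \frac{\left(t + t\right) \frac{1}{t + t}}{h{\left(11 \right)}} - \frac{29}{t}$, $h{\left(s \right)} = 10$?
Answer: $\frac{329731}{12} \approx 27478.0$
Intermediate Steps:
$q{\left(t \right)} = \frac{1}{10} - \frac{29}{t}$ ($q{\left(t \right)} = \frac{\left(t + t\right) \frac{1}{t + t}}{10} - \frac{29}{t} = \frac{2 t}{2 t} \frac{1}{10} - \frac{29}{t} = 2 t \frac{1}{2 t} \frac{1}{10} - \frac{29}{t} = 1 \cdot \frac{1}{10} - \frac{29}{t} = \frac{1}{10} - \frac{29}{t}$)
$J{\left(X \right)} = \frac{\left(50 + X\right) \left(95 + X\right)}{2}$ ($J{\left(X \right)} = \frac{\left(X + 50\right) \left(X + 95\right)}{2} = \frac{\left(50 + X\right) \left(95 + X\right)}{2}$)
$J{\left(58 - -105 \right)} + q{\left(-60 \right)} = \left(2375 + \frac{\left(58 - -105\right)^{2}}{2} + \frac{145 \left(58 - -105\right)}{2}\right) + \frac{-290 - 60}{10 \left(-60\right)} = \left(2375 + \frac{\left(58 + 105\right)^{2}}{2} + \frac{145 \left(58 + 105\right)}{2}\right) + \frac{1}{10} \left(- \frac{1}{60}\right) \left(-350\right) = \left(2375 + \frac{163^{2}}{2} + \frac{145}{2} \cdot 163\right) + \frac{7}{12} = \left(2375 + \frac{1}{2} \cdot 26569 + \frac{23635}{2}\right) + \frac{7}{12} = \left(2375 + \frac{26569}{2} + \frac{23635}{2}\right) + \frac{7}{12} = 27477 + \frac{7}{12} = \frac{329731}{12}$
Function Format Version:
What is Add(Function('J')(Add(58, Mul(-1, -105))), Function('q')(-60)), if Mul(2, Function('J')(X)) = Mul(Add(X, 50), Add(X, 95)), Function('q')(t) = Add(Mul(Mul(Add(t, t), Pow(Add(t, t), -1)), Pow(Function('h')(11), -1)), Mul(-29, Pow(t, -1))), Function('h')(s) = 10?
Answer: Rational(329731, 12) ≈ 27478.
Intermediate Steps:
Function('q')(t) = Add(Rational(1, 10), Mul(-29, Pow(t, -1))) (Function('q')(t) = Add(Mul(Mul(Add(t, t), Pow(Add(t, t), -1)), Pow(10, -1)), Mul(-29, Pow(t, -1))) = Add(Mul(Mul(Mul(2, t), Pow(Mul(2, t), -1)), Rational(1, 10)), Mul(-29, Pow(t, -1))) = Add(Mul(Mul(Mul(2, t), Mul(Rational(1, 2), Pow(t, -1))), Rational(1, 10)), Mul(-29, Pow(t, -1))) = Add(Mul(1, Rational(1, 10)), Mul(-29, Pow(t, -1))) = Add(Rational(1, 10), Mul(-29, Pow(t, -1))))
Function('J')(X) = Mul(Rational(1, 2), Add(50, X), Add(95, X)) (Function('J')(X) = Mul(Rational(1, 2), Mul(Add(X, 50), Add(X, 95))) = Mul(Rational(1, 2), Mul(Add(50, X), Add(95, X))) = Mul(Rational(1, 2), Add(50, X), Add(95, X)))
Add(Function('J')(Add(58, Mul(-1, -105))), Function('q')(-60)) = Add(Add(2375, Mul(Rational(1, 2), Pow(Add(58, Mul(-1, -105)), 2)), Mul(Rational(145, 2), Add(58, Mul(-1, -105)))), Mul(Rational(1, 10), Pow(-60, -1), Add(-290, -60))) = Add(Add(2375, Mul(Rational(1, 2), Pow(Add(58, 105), 2)), Mul(Rational(145, 2), Add(58, 105))), Mul(Rational(1, 10), Rational(-1, 60), -350)) = Add(Add(2375, Mul(Rational(1, 2), Pow(163, 2)), Mul(Rational(145, 2), 163)), Rational(7, 12)) = Add(Add(2375, Mul(Rational(1, 2), 26569), Rational(23635, 2)), Rational(7, 12)) = Add(Add(2375, Rational(26569, 2), Rational(23635, 2)), Rational(7, 12)) = Add(27477, Rational(7, 12)) = Rational(329731, 12)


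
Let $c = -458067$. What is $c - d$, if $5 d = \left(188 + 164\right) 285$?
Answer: $-478131$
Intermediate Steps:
$d = 20064$ ($d = \frac{\left(188 + 164\right) 285}{5} = \frac{352 \cdot 285}{5} = \frac{1}{5} \cdot 100320 = 20064$)
$c - d = -458067 - 20064 = -478131$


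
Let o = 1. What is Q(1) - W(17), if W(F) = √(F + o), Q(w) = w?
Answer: 1 - 3*√2 ≈ -3.2426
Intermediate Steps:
W(F) = √(1 + F) (W(F) = √(F + 1) = √(1 + F))
Q(1) - W(17) = 1 - √(1 + 17) = 1 - √18 = 1 - 3*√2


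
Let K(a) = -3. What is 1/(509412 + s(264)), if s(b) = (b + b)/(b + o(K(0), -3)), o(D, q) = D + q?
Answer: 43/21904804 ≈ 1.9630e-6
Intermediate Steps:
s(b) = 2*b/(-6 + b) (s(b) = (b + b)/(b + (-3 - 3)) = (2*b)/(b - 6) = (2*b)/(-6 + b) = 2*b/(-6 + b))
1/(509412 + s(264)) = 1/(509412 + 2*264/(-6 + 264)) = 1/(509412 + 2*264/258) = 1/(509412 + 2*264*(1/258)) = 1/(509412 + 88/43) = 1/(21904804/43) = 43/21904804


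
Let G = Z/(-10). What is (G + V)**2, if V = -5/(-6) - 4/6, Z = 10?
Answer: 25/36 ≈ 0.69444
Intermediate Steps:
V = 1/6 (V = -5*(-1/6) - 4*1/6 = 5/6 - 2/3 = 1/6 ≈ 0.16667)
G = -1 (G = 10/(-10) = 10*(-1/10) = -1)
(G + V)**2 = (-1 + 1/6)**2 = (-5/6)**2 = 25/36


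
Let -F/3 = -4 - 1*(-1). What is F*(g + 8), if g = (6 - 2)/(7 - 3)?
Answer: 81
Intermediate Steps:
F = 9 (F = -3*(-4 - 1*(-1)) = -3*(-4 + 1) = -3*(-3) = 9)
g = 1 (g = 4/4 = 4*(¼) = 1)
F*(g + 8) = 9*(1 + 8) = 9*9 = 81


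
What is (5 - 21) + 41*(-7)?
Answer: -303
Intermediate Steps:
(5 - 21) + 41*(-7) = -16 - 287 = -303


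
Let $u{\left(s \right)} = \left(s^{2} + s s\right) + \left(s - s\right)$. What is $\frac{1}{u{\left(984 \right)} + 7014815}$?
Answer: $\frac{1}{8951327} \approx 1.1172 \cdot 10^{-7}$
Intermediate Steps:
$u{\left(s \right)} = 2 s^{2}$ ($u{\left(s \right)} = \left(s^{2} + s^{2}\right) + 0 = 2 s^{2} + 0 = 2 s^{2}$)
$\frac{1}{u{\left(984 \right)} + 7014815} = \frac{1}{2 \cdot 984^{2} + 7014815} = \frac{1}{2 \cdot 968256 + 7014815} = \frac{1}{1936512 + 7014815} = \frac{1}{8951327}$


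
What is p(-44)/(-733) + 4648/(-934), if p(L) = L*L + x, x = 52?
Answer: -2631888/342311 ≈ -7.6886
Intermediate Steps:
p(L) = 52 + L² (p(L) = L*L + 52 = L² + 52 = 52 + L²)
p(-44)/(-733) + 4648/(-934) = (52 + (-44)²)/(-733) + 4648/(-934) = (52 + 1936)*(-1/733) + 4648*(-1/934) = 1988*(-1/733) - 2324/467 = -1988/733 - 2324/467 = -2631888/342311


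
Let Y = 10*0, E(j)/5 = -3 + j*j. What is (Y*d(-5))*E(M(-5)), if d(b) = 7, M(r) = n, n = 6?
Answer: 0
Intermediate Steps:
M(r) = 6
E(j) = -15 + 5*j² (E(j) = 5*(-3 + j*j) = 5*(-3 + j²) = -15 + 5*j²)
Y = 0
(Y*d(-5))*E(M(-5)) = (0*7)*(-15 + 5*6²) = 0*(-15 + 5*36) = 0*(-15 + 180) = 0*165 = 0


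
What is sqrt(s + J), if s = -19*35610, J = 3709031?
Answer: sqrt(3032441) ≈ 1741.4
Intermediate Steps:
s = -676590
sqrt(s + J) = sqrt(-676590 + 3709031) = sqrt(3032441)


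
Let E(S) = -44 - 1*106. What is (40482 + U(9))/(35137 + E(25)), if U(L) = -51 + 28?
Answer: 40459/34987 ≈ 1.1564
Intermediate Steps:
E(S) = -150 (E(S) = -44 - 106 = -150)
U(L) = -23
(40482 + U(9))/(35137 + E(25)) = (40482 - 23)/(35137 - 150) = 40459/34987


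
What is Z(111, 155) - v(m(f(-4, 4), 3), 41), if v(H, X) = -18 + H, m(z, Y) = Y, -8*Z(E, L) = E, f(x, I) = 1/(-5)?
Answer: 9/8 ≈ 1.1250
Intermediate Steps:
f(x, I) = -⅕
Z(E, L) = -E/8
Z(111, 155) - v(m(f(-4, 4), 3), 41) = -⅛*111 - (-18 + 3) = -111/8 - 1*(-15) = -111/8 + 15 = 9/8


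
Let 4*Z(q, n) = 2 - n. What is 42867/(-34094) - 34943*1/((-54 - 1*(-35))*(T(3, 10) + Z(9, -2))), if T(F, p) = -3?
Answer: -298243897/323893 ≈ -920.81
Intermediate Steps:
Z(q, n) = ½ - n/4 (Z(q, n) = (2 - n)/4 = ½ - n/4)
42867/(-34094) - 34943*1/((-54 - 1*(-35))*(T(3, 10) + Z(9, -2))) = 42867/(-34094) - 34943*1/((-54 - 1*(-35))*(-3 + (½ - ¼*(-2)))) = 42867*(-1/34094) - 34943*1/((-54 + 35)*(-3 + (½ + ½))) = -42867/34094 - 34943*(-1/(19*(-3 + 1))) = -42867/34094 - 34943/((-2*(-19))) = -42867/34094 - 34943/38 = -298243897/323893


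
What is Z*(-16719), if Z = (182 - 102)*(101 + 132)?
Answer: -311642160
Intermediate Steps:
Z = 18640 (Z = 80*233 = 18640)
Z*(-16719) = 18640*(-16719) = -311642160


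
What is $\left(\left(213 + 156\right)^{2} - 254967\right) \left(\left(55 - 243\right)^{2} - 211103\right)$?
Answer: $20881223754$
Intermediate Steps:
$\left(\left(213 + 156\right)^{2} - 254967\right) \left(\left(55 - 243\right)^{2} - 211103\right) = \left(369^{2} - 254967\right) \left(\left(-188\right)^{2} - 211103\right) = \left(136161 - 254967\right) \left(35344 - 211103\right) = \left(-118806\right) \left(-175759\right) = 20881223754$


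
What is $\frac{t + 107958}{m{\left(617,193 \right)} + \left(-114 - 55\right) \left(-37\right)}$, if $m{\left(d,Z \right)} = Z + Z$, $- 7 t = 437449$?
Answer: $\frac{318257}{46473} \approx 6.8482$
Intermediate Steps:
$t = - \frac{437449}{7}$ ($t = \left(- \frac{1}{7}\right) 437449 = - \frac{437449}{7} \approx -62493.0$)
$m{\left(d,Z \right)} = 2 Z$
$\frac{t + 107958}{m{\left(617,193 \right)} + \left(-114 - 55\right) \left(-37\right)} = \frac{- \frac{437449}{7} + 107958}{2 \cdot 193 + \left(-114 - 55\right) \left(-37\right)} = \frac{318257}{7 \left(386 - -6253\right)} = \frac{318257}{7 \left(386 + 6253\right)} = \frac{318257}{7 \cdot 6639} = \frac{318257}{7} \cdot \frac{1}{6639} = \frac{318257}{46473}$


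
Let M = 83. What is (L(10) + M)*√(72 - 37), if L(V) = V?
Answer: 93*√35 ≈ 550.20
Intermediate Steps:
(L(10) + M)*√(72 - 37) = (10 + 83)*√(72 - 37) = 93*√35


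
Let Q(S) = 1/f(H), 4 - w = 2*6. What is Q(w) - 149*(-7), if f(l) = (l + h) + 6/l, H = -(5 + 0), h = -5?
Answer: 58403/56 ≈ 1042.9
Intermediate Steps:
w = -8 (w = 4 - 2*6 = 4 - 1*12 = 4 - 12 = -8)
H = -5 (H = -1*5 = -5)
f(l) = -5 + l + 6/l (f(l) = (l - 5) + 6/l = (-5 + l) + 6/l = -5 + l + 6/l)
Q(S) = -5/56 (Q(S) = 1/(-5 - 5 + 6/(-5)) = 1/(-5 - 5 + 6*(-⅕)) = 1/(-5 - 5 - 6/5) = 1/(-56/5) = -5/56)
Q(w) - 149*(-7) = -5/56 - 149*(-7) = -5/56 + 1043 = 58403/56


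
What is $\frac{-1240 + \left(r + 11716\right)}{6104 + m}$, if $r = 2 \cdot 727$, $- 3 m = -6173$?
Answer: $\frac{7158}{4897} \approx 1.4617$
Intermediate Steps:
$m = \frac{6173}{3}$ ($m = \left(- \frac{1}{3}\right) \left(-6173\right) = \frac{6173}{3} \approx 2057.7$)
$r = 1454$
$\frac{-1240 + \left(r + 11716\right)}{6104 + m} = \frac{-1240 + \left(1454 + 11716\right)}{6104 + \frac{6173}{3}} = \frac{-1240 + 13170}{\frac{24485}{3}} = 11930 \cdot \frac{3}{24485} = \frac{7158}{4897}$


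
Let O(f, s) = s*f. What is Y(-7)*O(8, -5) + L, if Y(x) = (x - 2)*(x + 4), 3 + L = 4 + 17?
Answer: -1062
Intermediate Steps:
L = 18 (L = -3 + (4 + 17) = -3 + 21 = 18)
Y(x) = (-2 + x)*(4 + x)
O(f, s) = f*s
Y(-7)*O(8, -5) + L = (-8 + (-7)² + 2*(-7))*(8*(-5)) + 18 = (-8 + 49 - 14)*(-40) + 18 = 27*(-40) + 18 = -1080 + 18 = -1062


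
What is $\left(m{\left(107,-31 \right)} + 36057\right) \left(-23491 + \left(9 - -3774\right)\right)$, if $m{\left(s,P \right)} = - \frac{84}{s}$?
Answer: $- \frac{76033759620}{107} \approx -7.106 \cdot 10^{8}$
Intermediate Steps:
$\left(m{\left(107,-31 \right)} + 36057\right) \left(-23491 + \left(9 - -3774\right)\right) = \left(- \frac{84}{107} + 36057\right) \left(-23491 + \left(9 - -3774\right)\right) = \left(\left(-84\right) \frac{1}{107} + 36057\right) \left(-23491 + \left(9 + 3774\right)\right) = \left(- \frac{84}{107} + 36057\right) \left(-23491 + 3783\right) = \frac{3858015}{107} \left(-19708\right) = - \frac{76033759620}{107}$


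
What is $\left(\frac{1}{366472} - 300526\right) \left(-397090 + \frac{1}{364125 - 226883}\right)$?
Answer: $\frac{6002039342576171942109}{50295350224} \approx 1.1934 \cdot 10^{11}$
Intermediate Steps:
$\left(\frac{1}{366472} - 300526\right) \left(-397090 + \frac{1}{364125 - 226883}\right) = \left(\frac{1}{366472} - 300526\right) \left(-397090 + \frac{1}{137242}\right) = - \frac{110134364271 \left(-397090 + \frac{1}{137242}\right)}{366472} = \left(- \frac{110134364271}{366472}\right) \left(- \frac{54497425779}{137242}\right) = \frac{6002039342576171942109}{50295350224}$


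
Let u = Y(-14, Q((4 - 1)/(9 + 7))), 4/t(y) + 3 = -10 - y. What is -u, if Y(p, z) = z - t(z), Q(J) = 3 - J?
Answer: -12409/4048 ≈ -3.0655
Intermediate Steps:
t(y) = 4/(-13 - y) (t(y) = 4/(-3 + (-10 - y)) = 4/(-13 - y))
Y(p, z) = z + 4/(13 + z) (Y(p, z) = z - (-4)/(13 + z) = z + 4/(13 + z))
u = 12409/4048 (u = (4 + (3 - (4 - 1)/(9 + 7))*(13 + (3 - (4 - 1)/(9 + 7))))/(13 + (3 - (4 - 1)/(9 + 7))) = (4 + (3 - 3/16)*(13 + (3 - 3/16)))/(13 + (3 - 3/16)) = (4 + 45*(13 + 45/16)/16)/(13 + 45/16) = (4 + (45/16)*(253/16))/(253/16) = 16*(4 + 11385/256)/253 = (16/253)*(12409/256) = 12409/4048 ≈ 3.0655)
-u = -1*12409/4048 = -12409/4048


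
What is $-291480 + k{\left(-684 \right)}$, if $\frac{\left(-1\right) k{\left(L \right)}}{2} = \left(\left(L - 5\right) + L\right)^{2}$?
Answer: $-4061738$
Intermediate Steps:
$k{\left(L \right)} = - 2 \left(-5 + 2 L\right)^{2}$ ($k{\left(L \right)} = - 2 \left(\left(L - 5\right) + L\right)^{2} = - 2 \left(\left(-5 + L\right) + L\right)^{2} = - 2 \left(-5 + 2 L\right)^{2}$)
$-291480 + k{\left(-684 \right)} = -291480 - 2 \left(-5 + 2 \left(-684\right)\right)^{2} = -291480 - 2 \left(-5 - 1368\right)^{2} = -291480 - 2 \left(-1373\right)^{2} = -291480 - 3770258 = -4061738$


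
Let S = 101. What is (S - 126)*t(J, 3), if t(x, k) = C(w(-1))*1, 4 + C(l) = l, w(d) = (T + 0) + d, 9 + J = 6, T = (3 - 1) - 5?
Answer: 200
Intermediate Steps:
T = -3 (T = 2 - 5 = -3)
J = -3 (J = -9 + 6 = -3)
w(d) = -3 + d (w(d) = (-3 + 0) + d = -3 + d)
C(l) = -4 + l
t(x, k) = -8 (t(x, k) = (-4 + (-3 - 1))*1 = (-4 - 4)*1 = -8*1 = -8)
(S - 126)*t(J, 3) = (101 - 126)*(-8) = -25*(-8) = 200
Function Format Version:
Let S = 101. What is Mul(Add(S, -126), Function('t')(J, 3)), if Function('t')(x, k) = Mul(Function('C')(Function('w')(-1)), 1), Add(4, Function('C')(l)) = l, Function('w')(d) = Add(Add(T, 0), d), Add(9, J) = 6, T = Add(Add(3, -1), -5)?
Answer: 200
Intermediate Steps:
T = -3 (T = Add(2, -5) = -3)
J = -3 (J = Add(-9, 6) = -3)
Function('w')(d) = Add(-3, d) (Function('w')(d) = Add(Add(-3, 0), d) = Add(-3, d))
Function('C')(l) = Add(-4, l)
Function('t')(x, k) = -8 (Function('t')(x, k) = Mul(Add(-4, Add(-3, -1)), 1) = Mul(Add(-4, -4), 1) = Mul(-8, 1) = -8)
Mul(Add(S, -126), Function('t')(J, 3)) = Mul(Add(101, -126), -8) = Mul(-25, -8) = 200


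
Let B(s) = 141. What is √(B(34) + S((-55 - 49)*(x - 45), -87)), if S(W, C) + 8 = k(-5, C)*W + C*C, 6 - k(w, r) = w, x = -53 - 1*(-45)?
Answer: √68334 ≈ 261.41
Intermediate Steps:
x = -8 (x = -53 + 45 = -8)
k(w, r) = 6 - w
S(W, C) = -8 + C² + 11*W (S(W, C) = -8 + ((6 - 1*(-5))*W + C*C) = -8 + ((6 + 5)*W + C²) = -8 + (11*W + C²) = -8 + (C² + 11*W) = -8 + C² + 11*W)
√(B(34) + S((-55 - 49)*(x - 45), -87)) = √(141 + (-8 + (-87)² + 11*((-55 - 49)*(-8 - 45)))) = √(141 + (-8 + 7569 + 11*(-104*(-53)))) = √(141 + (-8 + 7569 + 11*5512)) = √(141 + (-8 + 7569 + 60632)) = √(141 + 68193) = √68334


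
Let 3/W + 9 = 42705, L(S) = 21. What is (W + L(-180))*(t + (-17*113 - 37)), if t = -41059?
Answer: -4285539947/4744 ≈ -9.0336e+5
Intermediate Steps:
W = 1/14232 (W = 3/(-9 + 42705) = 3/42696 = 3*(1/42696) = 1/14232 ≈ 7.0264e-5)
(W + L(-180))*(t + (-17*113 - 37)) = (1/14232 + 21)*(-41059 + (-17*113 - 37)) = 298873*(-41059 + (-1921 - 37))/14232 = 298873*(-41059 - 1958)/14232 = (298873/14232)*(-43017) = -4285539947/4744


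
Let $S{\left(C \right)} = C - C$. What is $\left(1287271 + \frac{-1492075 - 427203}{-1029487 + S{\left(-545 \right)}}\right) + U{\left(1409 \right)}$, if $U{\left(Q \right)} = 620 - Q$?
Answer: $\frac{1324418414012}{1029487} \approx 1.2865 \cdot 10^{6}$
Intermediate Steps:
$S{\left(C \right)} = 0$
$\left(1287271 + \frac{-1492075 - 427203}{-1029487 + S{\left(-545 \right)}}\right) + U{\left(1409 \right)} = \left(1287271 + \frac{-1492075 - 427203}{-1029487 + 0}\right) + \left(620 - 1409\right) = \left(1287271 - \frac{1919278}{-1029487}\right) + \left(620 - 1409\right) = \left(1287271 - - \frac{1919278}{1029487}\right) - 789 = \left(1287271 + \frac{1919278}{1029487}\right) - 789 = \frac{1325230679255}{1029487} - 789 = \frac{1324418414012}{1029487}$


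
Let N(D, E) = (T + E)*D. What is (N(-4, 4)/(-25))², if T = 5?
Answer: 1296/625 ≈ 2.0736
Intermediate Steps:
N(D, E) = D*(5 + E) (N(D, E) = (5 + E)*D = D*(5 + E))
(N(-4, 4)/(-25))² = (-4*(5 + 4)/(-25))² = (-4*9*(-1/25))² = (-36*(-1/25))² = (36/25)² = 1296/625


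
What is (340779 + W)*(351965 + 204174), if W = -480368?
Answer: -77630886871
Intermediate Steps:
(340779 + W)*(351965 + 204174) = (340779 - 480368)*(351965 + 204174) = -139589*556139 = -77630886871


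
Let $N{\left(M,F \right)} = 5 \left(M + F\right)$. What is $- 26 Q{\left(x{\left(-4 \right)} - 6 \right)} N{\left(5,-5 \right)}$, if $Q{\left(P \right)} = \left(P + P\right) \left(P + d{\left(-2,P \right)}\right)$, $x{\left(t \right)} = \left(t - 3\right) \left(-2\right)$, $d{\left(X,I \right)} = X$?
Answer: $0$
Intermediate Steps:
$x{\left(t \right)} = 6 - 2 t$ ($x{\left(t \right)} = \left(-3 + t\right) \left(-2\right) = 6 - 2 t$)
$N{\left(M,F \right)} = 5 F + 5 M$ ($N{\left(M,F \right)} = 5 \left(F + M\right) = 5 F + 5 M$)
$Q{\left(P \right)} = 2 P \left(-2 + P\right)$ ($Q{\left(P \right)} = \left(P + P\right) \left(P - 2\right) = 2 P \left(-2 + P\right)$)
$- 26 Q{\left(x{\left(-4 \right)} - 6 \right)} N{\left(5,-5 \right)} = - 26 \cdot 2 \left(\left(6 - -8\right) - 6\right) \left(-2 + \left(\left(6 - -8\right) - 6\right)\right) \left(5 \left(-5\right) + 5 \cdot 5\right) = - 26 \cdot 2 \left(\left(6 + 8\right) - 6\right) \left(-2 + \left(\left(6 + 8\right) - 6\right)\right) \left(-25 + 25\right) = - 26 \cdot 2 \left(14 - 6\right) \left(-2 + \left(14 - 6\right)\right) 0 = - 26 \cdot 2 \cdot 8 \left(-2 + 8\right) 0 = - 26 \cdot 2 \cdot 8 \cdot 6 \cdot 0 = \left(-26\right) 96 \cdot 0 = \left(-2496\right) 0 = 0$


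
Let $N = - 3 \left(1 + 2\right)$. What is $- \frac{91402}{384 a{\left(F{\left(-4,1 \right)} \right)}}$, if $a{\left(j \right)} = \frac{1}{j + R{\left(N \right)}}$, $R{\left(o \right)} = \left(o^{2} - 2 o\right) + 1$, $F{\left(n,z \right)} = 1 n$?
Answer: $- \frac{45701}{2} \approx -22851.0$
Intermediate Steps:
$N = -9$ ($N = \left(-3\right) 3 = -9$)
$F{\left(n,z \right)} = n$
$R{\left(o \right)} = 1 + o^{2} - 2 o$
$a{\left(j \right)} = \frac{1}{100 + j}$ ($a{\left(j \right)} = \frac{1}{j + \left(1 + \left(-9\right)^{2} - -18\right)} = \frac{1}{j + \left(1 + 81 + 18\right)} = \frac{1}{j + 100} = \frac{1}{100 + j}$)
$- \frac{91402}{384 a{\left(F{\left(-4,1 \right)} \right)}} = - \frac{91402}{384 \frac{1}{100 - 4}} = - \frac{91402}{384 \cdot \frac{1}{96}} = - \frac{91402}{4} = \left(-91402\right) \frac{1}{4} = - \frac{45701}{2}$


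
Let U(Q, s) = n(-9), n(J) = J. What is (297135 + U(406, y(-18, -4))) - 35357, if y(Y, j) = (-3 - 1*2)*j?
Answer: 261769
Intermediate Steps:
y(Y, j) = -5*j (y(Y, j) = (-3 - 2)*j = -5*j)
U(Q, s) = -9
(297135 + U(406, y(-18, -4))) - 35357 = (297135 - 9) - 35357 = 297126 - 35357 = 261769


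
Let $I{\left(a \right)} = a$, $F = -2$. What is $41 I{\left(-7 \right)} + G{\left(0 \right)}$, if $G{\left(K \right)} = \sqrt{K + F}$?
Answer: $-287 + i \sqrt{2} \approx -287.0 + 1.4142 i$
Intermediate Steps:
$G{\left(K \right)} = \sqrt{-2 + K}$ ($G{\left(K \right)} = \sqrt{K - 2} = \sqrt{-2 + K}$)
$41 I{\left(-7 \right)} + G{\left(0 \right)} = 41 \left(-7\right) + \sqrt{-2 + 0} = -287 + \sqrt{-2} = -287 + i \sqrt{2}$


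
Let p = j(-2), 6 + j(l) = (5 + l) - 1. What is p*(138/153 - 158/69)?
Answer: 6512/1173 ≈ 5.5516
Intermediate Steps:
j(l) = -2 + l (j(l) = -6 + ((5 + l) - 1) = -6 + (4 + l) = -2 + l)
p = -4 (p = -2 - 2 = -4)
p*(138/153 - 158/69) = -4*(138/153 - 158/69) = -4*(138*(1/153) - 158*1/69) = -4*(46/51 - 158/69) = -4*(-1628/1173) = 6512/1173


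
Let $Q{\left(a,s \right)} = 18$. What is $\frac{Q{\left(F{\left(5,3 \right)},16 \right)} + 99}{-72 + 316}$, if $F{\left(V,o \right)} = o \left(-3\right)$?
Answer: $\frac{117}{244} \approx 0.47951$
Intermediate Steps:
$F{\left(V,o \right)} = - 3 o$
$\frac{Q{\left(F{\left(5,3 \right)},16 \right)} + 99}{-72 + 316} = \frac{18 + 99}{-72 + 316} = \frac{117}{244}$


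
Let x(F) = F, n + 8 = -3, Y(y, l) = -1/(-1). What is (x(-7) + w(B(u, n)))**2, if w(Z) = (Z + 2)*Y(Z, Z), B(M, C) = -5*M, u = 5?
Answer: 900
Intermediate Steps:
Y(y, l) = 1 (Y(y, l) = -1*(-1) = 1)
n = -11 (n = -8 - 3 = -11)
w(Z) = 2 + Z (w(Z) = (Z + 2)*1 = (2 + Z)*1 = 2 + Z)
(x(-7) + w(B(u, n)))**2 = (-7 + (2 - 5*5))**2 = (-7 + (2 - 25))**2 = (-7 - 23)**2 = (-30)**2 = 900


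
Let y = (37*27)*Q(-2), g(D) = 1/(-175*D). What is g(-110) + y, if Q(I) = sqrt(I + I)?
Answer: 1/19250 + 1998*I ≈ 5.1948e-5 + 1998.0*I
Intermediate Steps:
Q(I) = sqrt(2)*sqrt(I) (Q(I) = sqrt(2*I) = sqrt(2)*sqrt(I))
g(D) = -1/(175*D)
y = 1998*I (y = (37*27)*(sqrt(2)*sqrt(-2)) = 999*(sqrt(2)*(I*sqrt(2))) = 999*(2*I) = 1998*I ≈ 1998.0*I)
g(-110) + y = -1/175/(-110) + 1998*I = -1/175*(-1/110) + 1998*I = 1/19250 + 1998*I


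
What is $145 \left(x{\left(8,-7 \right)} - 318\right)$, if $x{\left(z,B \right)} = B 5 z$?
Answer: $-86710$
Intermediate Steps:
$x{\left(z,B \right)} = 5 B z$
$145 \left(x{\left(8,-7 \right)} - 318\right) = 145 \left(5 \left(-7\right) 8 - 318\right) = 145 \left(-280 - 318\right) = 145 \left(-598\right) = -86710$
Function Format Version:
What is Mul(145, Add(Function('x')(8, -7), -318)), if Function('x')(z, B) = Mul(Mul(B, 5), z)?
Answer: -86710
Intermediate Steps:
Function('x')(z, B) = Mul(5, B, z) (Function('x')(z, B) = Mul(Mul(5, B), z) = Mul(5, B, z))
Mul(145, Add(Function('x')(8, -7), -318)) = Mul(145, Add(Mul(5, -7, 8), -318)) = Mul(145, Add(-280, -318)) = Mul(145, -598) = -86710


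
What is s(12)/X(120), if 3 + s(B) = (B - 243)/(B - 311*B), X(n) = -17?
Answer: 3643/21080 ≈ 0.17282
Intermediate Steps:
s(B) = -3 - (-243 + B)/(310*B) (s(B) = -3 + (B - 243)/(B - 311*B) = -3 + (-243 + B)/((-310*B)) = -3 + (-243 + B)*(-1/(310*B)) = -3 - (-243 + B)/(310*B))
s(12)/X(120) = ((1/310)*(243 - 931*12)/12)/(-17) = ((1/310)*(1/12)*(243 - 11172))*(-1/17) = ((1/310)*(1/12)*(-10929))*(-1/17) = -3643/1240*(-1/17) = 3643/21080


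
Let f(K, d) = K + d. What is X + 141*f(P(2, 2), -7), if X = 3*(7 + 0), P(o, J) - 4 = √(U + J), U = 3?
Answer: -402 + 141*√5 ≈ -86.714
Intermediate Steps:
P(o, J) = 4 + √(3 + J)
X = 21 (X = 3*7 = 21)
X + 141*f(P(2, 2), -7) = 21 + 141*((4 + √(3 + 2)) - 7) = 21 + 141*((4 + √5) - 7) = 21 + 141*(-3 + √5) = 21 + (-423 + 141*√5) = -402 + 141*√5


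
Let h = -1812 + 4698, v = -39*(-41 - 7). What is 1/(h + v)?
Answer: 1/4758 ≈ 0.00021017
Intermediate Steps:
v = 1872 (v = -39*(-48) = 1872)
h = 2886
1/(h + v) = 1/(2886 + 1872) = 1/4758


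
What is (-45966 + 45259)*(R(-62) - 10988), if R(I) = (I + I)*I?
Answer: 2333100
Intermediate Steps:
R(I) = 2*I**2 (R(I) = (2*I)*I = 2*I**2)
(-45966 + 45259)*(R(-62) - 10988) = (-45966 + 45259)*(2*(-62)**2 - 10988) = -707*(2*3844 - 10988) = -707*(7688 - 10988) = -707*(-3300) = 2333100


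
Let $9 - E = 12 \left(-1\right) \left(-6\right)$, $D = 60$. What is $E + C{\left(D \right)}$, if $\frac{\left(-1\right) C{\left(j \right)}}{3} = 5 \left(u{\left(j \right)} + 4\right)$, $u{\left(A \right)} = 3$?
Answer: $-168$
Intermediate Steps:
$E = -63$ ($E = 9 - 12 \left(-1\right) \left(-6\right) = 9 - \left(-12\right) \left(-6\right) = 9 - 72 = -63$)
$C{\left(j \right)} = -105$ ($C{\left(j \right)} = - 3 \cdot 5 \left(3 + 4\right) = - 3 \cdot 5 \cdot 7 = \left(-3\right) 35 = -105$)
$E + C{\left(D \right)} = -63 - 105 = -168$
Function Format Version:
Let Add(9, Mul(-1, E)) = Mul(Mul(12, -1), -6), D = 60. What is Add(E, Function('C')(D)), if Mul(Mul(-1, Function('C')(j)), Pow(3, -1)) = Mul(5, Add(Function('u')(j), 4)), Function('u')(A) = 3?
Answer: -168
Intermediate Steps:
E = -63 (E = Add(9, Mul(-1, Mul(Mul(12, -1), -6))) = Add(9, Mul(-1, Mul(-12, -6))) = Add(9, Mul(-1, 72)) = Add(9, -72) = -63)
Function('C')(j) = -105 (Function('C')(j) = Mul(-3, Mul(5, Add(3, 4))) = Mul(-3, Mul(5, 7)) = Mul(-3, 35) = -105)
Add(E, Function('C')(D)) = Add(-63, -105) = -168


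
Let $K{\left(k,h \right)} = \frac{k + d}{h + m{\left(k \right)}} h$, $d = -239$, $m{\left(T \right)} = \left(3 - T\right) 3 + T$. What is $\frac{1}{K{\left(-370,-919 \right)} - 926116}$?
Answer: $- \frac{170}{157999391} \approx -1.076 \cdot 10^{-6}$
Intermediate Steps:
$m{\left(T \right)} = 9 - 2 T$ ($m{\left(T \right)} = \left(9 - 3 T\right) + T = 9 - 2 T$)
$K{\left(k,h \right)} = \frac{h \left(-239 + k\right)}{9 + h - 2 k}$ ($K{\left(k,h \right)} = \frac{k - 239}{h - \left(-9 + 2 k\right)} h = \frac{-239 + k}{9 + h - 2 k} h = \frac{h \left(-239 + k\right)}{9 + h - 2 k}$)
$\frac{1}{K{\left(-370,-919 \right)} - 926116} = \frac{1}{- \frac{919 \left(-239 - 370\right)}{9 - 919 - -740} - 926116} = \frac{1}{\left(-919\right) \frac{1}{9 - 919 + 740} \left(-609\right) - 926116} = \frac{1}{\left(-919\right) \frac{1}{-170} \left(-609\right) - 926116} = \frac{1}{\left(-919\right) \left(- \frac{1}{170}\right) \left(-609\right) - 926116} = \frac{1}{- \frac{559671}{170} - 926116} = \frac{1}{- \frac{157999391}{170}} = - \frac{170}{157999391}$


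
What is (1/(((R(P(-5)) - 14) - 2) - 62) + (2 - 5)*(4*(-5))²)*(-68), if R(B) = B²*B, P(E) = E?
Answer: 16564868/203 ≈ 81600.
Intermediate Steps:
R(B) = B³
(1/(((R(P(-5)) - 14) - 2) - 62) + (2 - 5)*(4*(-5))²)*(-68) = (1/((((-5)³ - 14) - 2) - 62) + (2 - 5)*(4*(-5))²)*(-68) = (1/(((-125 - 14) - 2) - 62) - 3*(-20)²)*(-68) = (1/((-139 - 2) - 62) - 3*400)*(-68) = (1/(-141 - 62) - 1200)*(-68) = (1/(-203) - 1200)*(-68) = (-1/203 - 1200)*(-68) = -243601/203*(-68) = 16564868/203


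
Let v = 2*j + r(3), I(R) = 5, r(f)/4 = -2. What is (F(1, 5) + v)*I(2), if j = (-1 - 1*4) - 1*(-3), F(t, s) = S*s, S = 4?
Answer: 40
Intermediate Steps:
r(f) = -8 (r(f) = 4*(-2) = -8)
F(t, s) = 4*s
j = -2 (j = (-1 - 4) + 3 = -5 + 3 = -2)
v = -12 (v = 2*(-2) - 8 = -4 - 8 = -12)
(F(1, 5) + v)*I(2) = (4*5 - 12)*5 = (20 - 12)*5 = 8*5 = 40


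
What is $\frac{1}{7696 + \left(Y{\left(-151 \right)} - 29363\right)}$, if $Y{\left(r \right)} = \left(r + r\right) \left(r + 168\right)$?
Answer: $- \frac{1}{26801} \approx -3.7312 \cdot 10^{-5}$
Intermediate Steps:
$Y{\left(r \right)} = 2 r \left(168 + r\right)$
$\frac{1}{7696 + \left(Y{\left(-151 \right)} - 29363\right)} = \frac{1}{7696 - \left(29363 + 302 \left(168 - 151\right)\right)} = \frac{1}{7696 - \left(29363 + 302 \cdot 17\right)} = \frac{1}{7696 - 34497} = \frac{1}{-26801} = - \frac{1}{26801}$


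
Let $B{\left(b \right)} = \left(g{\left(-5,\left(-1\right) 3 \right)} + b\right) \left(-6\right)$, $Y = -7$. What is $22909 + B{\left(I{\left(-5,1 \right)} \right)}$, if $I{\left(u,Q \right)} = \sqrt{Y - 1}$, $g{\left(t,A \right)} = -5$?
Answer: $22939 - 12 i \sqrt{2} \approx 22939.0 - 16.971 i$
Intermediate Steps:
$I{\left(u,Q \right)} = 2 i \sqrt{2}$ ($I{\left(u,Q \right)} = \sqrt{-7 - 1} = \sqrt{-8} = 2 i \sqrt{2}$)
$B{\left(b \right)} = 30 - 6 b$ ($B{\left(b \right)} = \left(-5 + b\right) \left(-6\right) = 30 - 6 b$)
$22909 + B{\left(I{\left(-5,1 \right)} \right)} = 22909 + \left(30 - 6 \cdot 2 i \sqrt{2}\right) = 22909 + \left(30 - 12 i \sqrt{2}\right) = 22939 - 12 i \sqrt{2}$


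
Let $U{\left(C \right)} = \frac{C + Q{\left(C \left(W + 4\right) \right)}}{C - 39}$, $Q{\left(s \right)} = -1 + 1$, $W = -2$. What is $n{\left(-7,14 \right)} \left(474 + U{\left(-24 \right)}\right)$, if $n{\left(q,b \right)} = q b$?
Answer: $- \frac{139468}{3} \approx -46489.0$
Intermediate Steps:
$n{\left(q,b \right)} = b q$
$Q{\left(s \right)} = 0$
$U{\left(C \right)} = \frac{C}{-39 + C}$ ($U{\left(C \right)} = \frac{C + 0}{C - 39} = \frac{C}{-39 + C}$)
$n{\left(-7,14 \right)} \left(474 + U{\left(-24 \right)}\right) = 14 \left(-7\right) \left(474 - \frac{24}{-39 - 24}\right) = - 98 \left(474 - \frac{24}{-63}\right) = - 98 \left(474 - - \frac{8}{21}\right) = - 98 \left(474 + \frac{8}{21}\right) = \left(-98\right) \frac{9962}{21} = - \frac{139468}{3}$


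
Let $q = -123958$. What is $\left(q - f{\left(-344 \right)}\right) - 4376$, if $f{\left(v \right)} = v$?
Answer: $-127990$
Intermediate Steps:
$\left(q - f{\left(-344 \right)}\right) - 4376 = \left(-123958 - -344\right) - 4376 = \left(-123958 + 344\right) - 4376 = -123614 - 4376 = -127990$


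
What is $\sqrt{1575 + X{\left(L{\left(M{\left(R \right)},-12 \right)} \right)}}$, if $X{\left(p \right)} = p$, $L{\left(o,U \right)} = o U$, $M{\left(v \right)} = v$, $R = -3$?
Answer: $3 \sqrt{179} \approx 40.137$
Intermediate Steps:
$L{\left(o,U \right)} = U o$
$\sqrt{1575 + X{\left(L{\left(M{\left(R \right)},-12 \right)} \right)}} = \sqrt{1575 - -36} = \sqrt{1575 + 36} = \sqrt{1611} = 3 \sqrt{179}$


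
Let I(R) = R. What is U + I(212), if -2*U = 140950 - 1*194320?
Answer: 26897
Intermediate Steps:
U = 26685 (U = -(140950 - 1*194320)/2 = -(140950 - 194320)/2 = -½*(-53370) = 26685)
U + I(212) = 26685 + 212 = 26897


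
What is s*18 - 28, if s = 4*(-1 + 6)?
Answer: 332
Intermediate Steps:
s = 20 (s = 4*5 = 20)
s*18 - 28 = 20*18 - 28 = 360 - 28 = 332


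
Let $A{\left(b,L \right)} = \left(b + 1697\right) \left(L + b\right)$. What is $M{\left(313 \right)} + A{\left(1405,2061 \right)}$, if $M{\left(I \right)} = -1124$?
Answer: $10750408$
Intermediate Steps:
$A{\left(b,L \right)} = \left(1697 + b\right) \left(L + b\right)$
$M{\left(313 \right)} + A{\left(1405,2061 \right)} = -1124 + \left(1405^{2} + 1697 \cdot 2061 + 1697 \cdot 1405 + 2061 \cdot 1405\right) = -1124 + \left(1974025 + 3497517 + 2384285 + 2895705\right) = -1124 + 10751532 = 10750408$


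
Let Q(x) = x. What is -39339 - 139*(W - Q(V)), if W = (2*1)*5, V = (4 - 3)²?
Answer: -40590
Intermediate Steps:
V = 1 (V = 1² = 1)
W = 10 (W = 2*5 = 10)
-39339 - 139*(W - Q(V)) = -39339 - 139*(10 - 1*1) = -39339 - 139*(10 - 1) = -39339 - 139*9 = -39339 - 1*1251 = -39339 - 1251 = -40590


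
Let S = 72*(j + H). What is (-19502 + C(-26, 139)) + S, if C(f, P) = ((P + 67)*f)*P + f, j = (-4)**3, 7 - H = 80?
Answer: -773876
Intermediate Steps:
H = -73 (H = 7 - 1*80 = 7 - 80 = -73)
j = -64
C(f, P) = f + P*f*(67 + P) (C(f, P) = ((67 + P)*f)*P + f = (f*(67 + P))*P + f = P*f*(67 + P) + f = f + P*f*(67 + P))
S = -9864 (S = 72*(-64 - 73) = 72*(-137) = -9864)
(-19502 + C(-26, 139)) + S = (-19502 - 26*(1 + 139**2 + 67*139)) - 9864 = (-19502 - 26*(1 + 19321 + 9313)) - 9864 = (-19502 - 26*28635) - 9864 = (-19502 - 744510) - 9864 = -764012 - 9864 = -773876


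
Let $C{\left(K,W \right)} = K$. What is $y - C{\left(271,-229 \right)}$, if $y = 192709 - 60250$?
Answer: $132188$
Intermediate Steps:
$y = 132459$
$y - C{\left(271,-229 \right)} = 132459 - 271 = 132188$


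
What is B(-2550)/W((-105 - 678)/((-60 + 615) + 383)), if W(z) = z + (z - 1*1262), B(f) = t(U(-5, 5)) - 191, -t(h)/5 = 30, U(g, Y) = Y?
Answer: 159929/592661 ≈ 0.26985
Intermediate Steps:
t(h) = -150 (t(h) = -5*30 = -150)
B(f) = -341 (B(f) = -150 - 191 = -341)
W(z) = -1262 + 2*z (W(z) = z + (z - 1262) = z + (-1262 + z) = -1262 + 2*z)
B(-2550)/W((-105 - 678)/((-60 + 615) + 383)) = -341/(-1262 + 2*((-105 - 678)/((-60 + 615) + 383))) = -341/(-1262 + 2*(-783/(555 + 383))) = -341/(-1262 + 2*(-783/938)) = -341/(-1262 - 783/469) = -341/(-592661/469) = -341*(-469/592661) = 159929/592661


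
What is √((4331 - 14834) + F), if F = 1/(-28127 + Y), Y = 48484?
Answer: I*√4352521416490/20357 ≈ 102.48*I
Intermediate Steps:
F = 1/20357 (F = 1/(-28127 + 48484) = 1/20357 ≈ 4.9123e-5)
√((4331 - 14834) + F) = √((4331 - 14834) + 1/20357) = √(-10503 + 1/20357) = √(-213809570/20357) = I*√4352521416490/20357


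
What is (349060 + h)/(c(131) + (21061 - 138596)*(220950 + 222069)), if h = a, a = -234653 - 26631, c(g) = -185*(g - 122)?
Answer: -43888/26035119915 ≈ -1.6857e-6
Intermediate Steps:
c(g) = 22570 - 185*g (c(g) = -185*(-122 + g) = 22570 - 185*g)
a = -261284
h = -261284
(349060 + h)/(c(131) + (21061 - 138596)*(220950 + 222069)) = (349060 - 261284)/((22570 - 185*131) + (21061 - 138596)*(220950 + 222069)) = 87776/((22570 - 24235) - 117535*443019) = 87776/(-1665 - 52070238165) = 87776/(-52070239830) = 87776*(-1/52070239830) = -43888/26035119915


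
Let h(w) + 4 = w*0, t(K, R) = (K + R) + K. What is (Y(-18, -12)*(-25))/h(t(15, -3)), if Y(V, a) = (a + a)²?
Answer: 3600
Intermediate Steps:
Y(V, a) = 4*a² (Y(V, a) = (2*a)² = 4*a²)
t(K, R) = R + 2*K
h(w) = -4 (h(w) = -4 + w*0 = -4 + 0 = -4)
(Y(-18, -12)*(-25))/h(t(15, -3)) = ((4*(-12)²)*(-25))/(-4) = ((4*144)*(-25))*(-¼) = (576*(-25))*(-¼) = -14400*(-¼) = 3600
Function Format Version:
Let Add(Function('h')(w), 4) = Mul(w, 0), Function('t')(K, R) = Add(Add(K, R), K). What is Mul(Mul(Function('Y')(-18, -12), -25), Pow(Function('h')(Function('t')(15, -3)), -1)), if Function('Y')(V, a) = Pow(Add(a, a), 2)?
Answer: 3600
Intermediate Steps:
Function('Y')(V, a) = Mul(4, Pow(a, 2)) (Function('Y')(V, a) = Pow(Mul(2, a), 2) = Mul(4, Pow(a, 2)))
Function('t')(K, R) = Add(R, Mul(2, K))
Function('h')(w) = -4 (Function('h')(w) = Add(-4, Mul(w, 0)) = Add(-4, 0) = -4)
Mul(Mul(Function('Y')(-18, -12), -25), Pow(Function('h')(Function('t')(15, -3)), -1)) = Mul(Mul(Mul(4, Pow(-12, 2)), -25), Pow(-4, -1)) = Mul(Mul(Mul(4, 144), -25), Rational(-1, 4)) = Mul(Mul(576, -25), Rational(-1, 4)) = Mul(-14400, Rational(-1, 4)) = 3600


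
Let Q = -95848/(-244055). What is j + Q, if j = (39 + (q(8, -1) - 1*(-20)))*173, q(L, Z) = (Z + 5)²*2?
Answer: 3842253713/244055 ≈ 15743.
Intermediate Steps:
q(L, Z) = 2*(5 + Z)² (q(L, Z) = (5 + Z)²*2 = 2*(5 + Z)²)
j = 15743 (j = (39 + (2*(5 - 1)² - 1*(-20)))*173 = (39 + (2*4² + 20))*173 = (39 + (2*16 + 20))*173 = (39 + (32 + 20))*173 = (39 + 52)*173 = 91*173 = 15743)
Q = 95848/244055 (Q = -95848*(-1/244055) = 95848/244055 ≈ 0.39273)
j + Q = 15743 + 95848/244055 = 3842253713/244055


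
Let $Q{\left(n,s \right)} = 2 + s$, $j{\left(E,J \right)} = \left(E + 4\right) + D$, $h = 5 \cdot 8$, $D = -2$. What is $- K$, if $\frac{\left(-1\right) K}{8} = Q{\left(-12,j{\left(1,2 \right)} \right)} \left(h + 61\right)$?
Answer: $4040$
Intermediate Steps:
$h = 40$
$j{\left(E,J \right)} = 2 + E$ ($j{\left(E,J \right)} = \left(E + 4\right) - 2 = \left(4 + E\right) - 2 = 2 + E$)
$K = -4040$ ($K = - 8 \left(2 + \left(2 + 1\right)\right) \left(40 + 61\right) = - 8 \left(2 + 3\right) 101 = - 8 \cdot 5 \cdot 101 = \left(-8\right) 505 = -4040$)
$- K = \left(-1\right) \left(-4040\right) = 4040$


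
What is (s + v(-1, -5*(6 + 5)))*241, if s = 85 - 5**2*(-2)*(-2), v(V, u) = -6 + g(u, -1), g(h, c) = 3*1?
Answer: -4338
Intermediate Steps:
g(h, c) = 3
v(V, u) = -3 (v(V, u) = -6 + 3 = -3)
s = -15 (s = 85 - 25*(-2)*(-2) = 85 - (-50)*(-2) = 85 - 1*100 = 85 - 100 = -15)
(s + v(-1, -5*(6 + 5)))*241 = (-15 - 3)*241 = -18*241 = -4338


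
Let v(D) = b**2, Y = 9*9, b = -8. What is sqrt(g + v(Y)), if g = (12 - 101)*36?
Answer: 2*I*sqrt(785) ≈ 56.036*I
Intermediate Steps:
Y = 81
v(D) = 64 (v(D) = (-8)**2 = 64)
g = -3204 (g = -89*36 = -3204)
sqrt(g + v(Y)) = sqrt(-3204 + 64) = sqrt(-3140) = 2*I*sqrt(785)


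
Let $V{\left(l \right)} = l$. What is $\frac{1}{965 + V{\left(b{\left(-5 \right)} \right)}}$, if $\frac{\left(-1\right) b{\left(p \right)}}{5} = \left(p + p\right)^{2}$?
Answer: $\frac{1}{465} \approx 0.0021505$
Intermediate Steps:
$b{\left(p \right)} = - 20 p^{2}$ ($b{\left(p \right)} = - 5 \left(p + p\right)^{2} = - 5 \left(2 p\right)^{2} = - 5 \cdot 4 p^{2} = - 20 p^{2}$)
$\frac{1}{965 + V{\left(b{\left(-5 \right)} \right)}} = \frac{1}{965 - 20 \left(-5\right)^{2}} = \frac{1}{965 - 500} = \frac{1}{465}$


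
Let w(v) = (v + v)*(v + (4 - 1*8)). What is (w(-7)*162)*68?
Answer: 1696464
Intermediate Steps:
w(v) = 2*v*(-4 + v) (w(v) = (2*v)*(v + (4 - 8)) = (2*v)*(v - 4) = (2*v)*(-4 + v) = 2*v*(-4 + v))
(w(-7)*162)*68 = ((2*(-7)*(-4 - 7))*162)*68 = ((2*(-7)*(-11))*162)*68 = (154*162)*68 = 24948*68 = 1696464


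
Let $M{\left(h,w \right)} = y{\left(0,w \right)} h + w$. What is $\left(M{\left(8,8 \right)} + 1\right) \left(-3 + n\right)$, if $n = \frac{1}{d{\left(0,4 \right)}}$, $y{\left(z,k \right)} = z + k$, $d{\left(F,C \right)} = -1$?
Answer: $-292$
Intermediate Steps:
$y{\left(z,k \right)} = k + z$
$n = -1$ ($n = \frac{1}{-1} = -1$)
$M{\left(h,w \right)} = w + h w$ ($M{\left(h,w \right)} = \left(w + 0\right) h + w = w h + w = h w + w = w + h w$)
$\left(M{\left(8,8 \right)} + 1\right) \left(-3 + n\right) = \left(8 \left(1 + 8\right) + 1\right) \left(-3 - 1\right) = \left(8 \cdot 9 + 1\right) \left(-4\right) = \left(72 + 1\right) \left(-4\right) = 73 \left(-4\right) = -292$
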